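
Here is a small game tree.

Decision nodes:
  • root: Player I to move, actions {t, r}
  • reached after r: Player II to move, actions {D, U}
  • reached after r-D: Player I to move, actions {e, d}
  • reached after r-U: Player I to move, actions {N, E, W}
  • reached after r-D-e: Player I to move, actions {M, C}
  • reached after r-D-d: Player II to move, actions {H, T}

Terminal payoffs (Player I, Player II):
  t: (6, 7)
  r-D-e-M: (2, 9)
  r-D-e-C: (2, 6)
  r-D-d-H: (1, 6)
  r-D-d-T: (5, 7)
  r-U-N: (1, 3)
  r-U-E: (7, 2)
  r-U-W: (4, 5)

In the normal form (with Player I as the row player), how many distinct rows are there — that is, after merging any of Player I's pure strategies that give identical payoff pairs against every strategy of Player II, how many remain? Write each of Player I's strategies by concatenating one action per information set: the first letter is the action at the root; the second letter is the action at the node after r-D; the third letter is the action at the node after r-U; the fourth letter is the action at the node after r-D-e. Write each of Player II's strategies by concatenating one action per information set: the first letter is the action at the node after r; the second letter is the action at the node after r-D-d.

Player I has 24 pure strategies: teNM, teNC, teEM, teEC, teWM, teWC, tdNM, tdNC, tdEM, tdEC, tdWM, tdWC, reNM, reNC, reEM, reEC, reWM, reWC, rdNM, rdNC, rdEM, rdEC, rdWM, rdWC. Columns: DH, DT, UH, UT.
{teNM, teNC, teEM, teEC, teWM, teWC, tdNM, tdNC, tdEM, tdEC, tdWM, tdWC} → row (6,7) (6,7) (6,7) (6,7)
{reNM} → row (2,9) (2,9) (1,3) (1,3)
{reNC} → row (2,6) (2,6) (1,3) (1,3)
{reEM} → row (2,9) (2,9) (7,2) (7,2)
{reEC} → row (2,6) (2,6) (7,2) (7,2)
{reWM} → row (2,9) (2,9) (4,5) (4,5)
{reWC} → row (2,6) (2,6) (4,5) (4,5)
{rdNM, rdNC} → row (1,6) (5,7) (1,3) (1,3)
{rdEM, rdEC} → row (1,6) (5,7) (7,2) (7,2)
{rdWM, rdWC} → row (1,6) (5,7) (4,5) (4,5)
That's 10 distinct rows out of 24 strategies.

10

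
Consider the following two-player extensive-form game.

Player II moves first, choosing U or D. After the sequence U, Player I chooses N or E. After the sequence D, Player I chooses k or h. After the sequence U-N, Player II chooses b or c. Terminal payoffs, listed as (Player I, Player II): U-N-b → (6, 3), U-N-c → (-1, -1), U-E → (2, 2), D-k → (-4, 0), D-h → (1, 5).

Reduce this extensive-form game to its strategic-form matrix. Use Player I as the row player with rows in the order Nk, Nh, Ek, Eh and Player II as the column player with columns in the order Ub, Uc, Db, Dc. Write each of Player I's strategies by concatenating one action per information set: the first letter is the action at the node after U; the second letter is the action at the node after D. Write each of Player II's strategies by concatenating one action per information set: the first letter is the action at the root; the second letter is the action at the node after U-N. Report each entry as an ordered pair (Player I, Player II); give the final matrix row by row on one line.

Nk: (6,3) (-1,-1) (-4,0) (-4,0) | Nh: (6,3) (-1,-1) (1,5) (1,5) | Ek: (2,2) (2,2) (-4,0) (-4,0) | Eh: (2,2) (2,2) (1,5) (1,5)

Row Nk: Ub→(6,3), Uc→(-1,-1), Db→(-4,0), Dc→(-4,0)
Row Nh: Ub→(6,3), Uc→(-1,-1), Db→(1,5), Dc→(1,5)
Row Ek: Ub→(2,2), Uc→(2,2), Db→(-4,0), Dc→(-4,0)
Row Eh: Ub→(2,2), Uc→(2,2), Db→(1,5), Dc→(1,5)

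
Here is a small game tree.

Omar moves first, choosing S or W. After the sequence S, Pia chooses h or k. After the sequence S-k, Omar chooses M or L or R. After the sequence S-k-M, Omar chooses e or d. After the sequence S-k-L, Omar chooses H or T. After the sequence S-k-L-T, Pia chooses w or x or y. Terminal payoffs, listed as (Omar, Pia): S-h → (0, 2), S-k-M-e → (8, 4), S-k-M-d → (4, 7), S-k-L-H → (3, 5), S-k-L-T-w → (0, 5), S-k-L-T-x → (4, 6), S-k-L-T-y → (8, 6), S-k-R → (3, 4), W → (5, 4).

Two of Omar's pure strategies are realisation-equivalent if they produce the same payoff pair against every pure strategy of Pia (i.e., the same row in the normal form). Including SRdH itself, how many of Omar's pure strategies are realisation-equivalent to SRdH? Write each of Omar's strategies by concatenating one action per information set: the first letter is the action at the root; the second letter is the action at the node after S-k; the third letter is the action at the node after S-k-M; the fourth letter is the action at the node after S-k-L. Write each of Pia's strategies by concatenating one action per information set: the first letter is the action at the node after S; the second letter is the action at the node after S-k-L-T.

Row for SRdH (columns hw, hx, hy, kw, kx, ky): (0,2) (0,2) (0,2) (3,4) (3,4) (3,4).
Under SRdH, Omar's choice at the node after S-k-M and at the node after S-k-L can never be reached regardless of what Pia does, so varying those choices leaves every outcome unchanged.
Holding the reachable choices fixed and varying the unreachable ones freely already gives 2 × 2 = 4 equivalent strategies.
No other strategy reproduces this row, so those 4 are the full class: SReH, SReT, SRdH, SRdT.

4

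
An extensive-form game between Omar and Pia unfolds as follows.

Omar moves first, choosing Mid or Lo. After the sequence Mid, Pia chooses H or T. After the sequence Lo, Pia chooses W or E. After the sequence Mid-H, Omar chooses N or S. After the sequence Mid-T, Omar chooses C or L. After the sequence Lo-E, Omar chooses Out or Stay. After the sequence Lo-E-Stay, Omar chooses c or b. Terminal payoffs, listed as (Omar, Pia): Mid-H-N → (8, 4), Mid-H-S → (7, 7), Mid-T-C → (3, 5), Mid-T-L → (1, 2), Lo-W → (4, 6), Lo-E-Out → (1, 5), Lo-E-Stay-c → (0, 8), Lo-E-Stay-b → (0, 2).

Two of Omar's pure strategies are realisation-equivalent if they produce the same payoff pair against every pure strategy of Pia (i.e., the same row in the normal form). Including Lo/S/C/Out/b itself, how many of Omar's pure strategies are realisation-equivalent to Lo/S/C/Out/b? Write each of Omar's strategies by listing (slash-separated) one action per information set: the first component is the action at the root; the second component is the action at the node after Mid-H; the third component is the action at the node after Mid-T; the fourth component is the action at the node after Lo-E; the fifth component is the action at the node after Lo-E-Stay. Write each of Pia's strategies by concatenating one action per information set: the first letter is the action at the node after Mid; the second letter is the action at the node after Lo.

Row for Lo/S/C/Out/b (columns HW, HE, TW, TE): (4,6) (1,5) (4,6) (1,5).
Under Lo/S/C/Out/b, Omar's choice at the node after Mid-H and at the node after Mid-T and at the node after Lo-E-Stay can never be reached regardless of what Pia does, so varying those choices leaves every outcome unchanged.
Holding the reachable choices fixed and varying the unreachable ones freely already gives 2 × 2 × 2 = 8 equivalent strategies.
No other strategy reproduces this row, so those 8 are the full class: Lo/N/C/Out/c, Lo/N/C/Out/b, Lo/N/L/Out/c, Lo/N/L/Out/b, Lo/S/C/Out/c, Lo/S/C/Out/b, Lo/S/L/Out/c, Lo/S/L/Out/b.

8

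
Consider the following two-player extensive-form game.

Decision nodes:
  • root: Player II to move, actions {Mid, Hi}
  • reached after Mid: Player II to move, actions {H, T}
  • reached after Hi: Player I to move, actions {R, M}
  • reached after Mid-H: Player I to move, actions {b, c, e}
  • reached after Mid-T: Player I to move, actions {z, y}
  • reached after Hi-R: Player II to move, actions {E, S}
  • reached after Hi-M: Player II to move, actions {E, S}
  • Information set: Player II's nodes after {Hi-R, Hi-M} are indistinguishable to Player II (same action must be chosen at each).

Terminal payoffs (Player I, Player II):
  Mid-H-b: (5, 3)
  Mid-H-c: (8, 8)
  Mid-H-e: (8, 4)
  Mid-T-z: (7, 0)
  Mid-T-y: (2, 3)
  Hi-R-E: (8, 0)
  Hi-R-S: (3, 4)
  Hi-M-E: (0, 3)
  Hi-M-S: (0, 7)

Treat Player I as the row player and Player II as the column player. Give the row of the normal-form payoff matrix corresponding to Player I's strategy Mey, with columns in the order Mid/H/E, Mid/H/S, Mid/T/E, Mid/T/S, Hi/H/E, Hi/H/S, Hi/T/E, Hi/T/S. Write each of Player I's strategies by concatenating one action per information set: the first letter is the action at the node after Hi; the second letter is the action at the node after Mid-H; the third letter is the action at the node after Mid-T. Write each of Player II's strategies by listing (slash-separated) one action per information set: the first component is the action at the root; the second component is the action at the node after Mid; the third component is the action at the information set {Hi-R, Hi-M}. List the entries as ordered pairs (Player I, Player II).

vs Mid/H/E: Player II plays Mid → Player II plays H at [Mid] → Player I plays e at [Mid-H] → (8, 4)
vs Mid/H/S: Player II plays Mid → Player II plays H at [Mid] → Player I plays e at [Mid-H] → (8, 4)
vs Mid/T/E: Player II plays Mid → Player II plays T at [Mid] → Player I plays y at [Mid-T] → (2, 3)
vs Mid/T/S: Player II plays Mid → Player II plays T at [Mid] → Player I plays y at [Mid-T] → (2, 3)
vs Hi/H/E: Player II plays Hi → Player I plays M at [Hi] → Player II plays E at [Hi-M] → (0, 3)
vs Hi/H/S: Player II plays Hi → Player I plays M at [Hi] → Player II plays S at [Hi-M] → (0, 7)
vs Hi/T/E: Player II plays Hi → Player I plays M at [Hi] → Player II plays E at [Hi-M] → (0, 3)
vs Hi/T/S: Player II plays Hi → Player I plays M at [Hi] → Player II plays S at [Hi-M] → (0, 7)

(8,4) (8,4) (2,3) (2,3) (0,3) (0,7) (0,3) (0,7)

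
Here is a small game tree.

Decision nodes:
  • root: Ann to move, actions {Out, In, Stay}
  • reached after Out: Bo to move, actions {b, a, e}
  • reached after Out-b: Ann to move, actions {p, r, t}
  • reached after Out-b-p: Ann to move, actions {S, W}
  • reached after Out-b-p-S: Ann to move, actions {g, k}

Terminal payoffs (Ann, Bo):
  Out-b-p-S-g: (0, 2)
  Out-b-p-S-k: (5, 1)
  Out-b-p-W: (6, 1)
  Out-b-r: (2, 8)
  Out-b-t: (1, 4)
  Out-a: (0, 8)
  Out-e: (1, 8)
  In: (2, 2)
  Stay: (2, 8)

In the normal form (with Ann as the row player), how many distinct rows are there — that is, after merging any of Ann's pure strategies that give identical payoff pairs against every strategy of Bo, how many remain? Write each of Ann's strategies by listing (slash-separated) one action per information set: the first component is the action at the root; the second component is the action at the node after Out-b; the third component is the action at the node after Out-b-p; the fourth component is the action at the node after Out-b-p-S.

Ann has 36 pure strategies: Out/p/S/g, Out/p/S/k, Out/p/W/g, Out/p/W/k, Out/r/S/g, Out/r/S/k, Out/r/W/g, Out/r/W/k, Out/t/S/g, Out/t/S/k, Out/t/W/g, Out/t/W/k, In/p/S/g, In/p/S/k, In/p/W/g, In/p/W/k, In/r/S/g, In/r/S/k, In/r/W/g, In/r/W/k, In/t/S/g, In/t/S/k, In/t/W/g, In/t/W/k, Stay/p/S/g, Stay/p/S/k, Stay/p/W/g, Stay/p/W/k, Stay/r/S/g, Stay/r/S/k, Stay/r/W/g, Stay/r/W/k, Stay/t/S/g, Stay/t/S/k, Stay/t/W/g, Stay/t/W/k. Columns: b, a, e.
{Out/p/S/g} → row (0,2) (0,8) (1,8)
{Out/p/S/k} → row (5,1) (0,8) (1,8)
{Out/p/W/g, Out/p/W/k} → row (6,1) (0,8) (1,8)
{Out/r/S/g, Out/r/S/k, Out/r/W/g, Out/r/W/k} → row (2,8) (0,8) (1,8)
{Out/t/S/g, Out/t/S/k, Out/t/W/g, Out/t/W/k} → row (1,4) (0,8) (1,8)
{In/p/S/g, In/p/S/k, In/p/W/g, In/p/W/k, In/r/S/g, In/r/S/k, In/r/W/g, In/r/W/k, In/t/S/g, In/t/S/k, In/t/W/g, In/t/W/k} → row (2,2) (2,2) (2,2)
{Stay/p/S/g, Stay/p/S/k, Stay/p/W/g, Stay/p/W/k, Stay/r/S/g, Stay/r/S/k, Stay/r/W/g, Stay/r/W/k, Stay/t/S/g, Stay/t/S/k, Stay/t/W/g, Stay/t/W/k} → row (2,8) (2,8) (2,8)
That's 7 distinct rows out of 36 strategies.

7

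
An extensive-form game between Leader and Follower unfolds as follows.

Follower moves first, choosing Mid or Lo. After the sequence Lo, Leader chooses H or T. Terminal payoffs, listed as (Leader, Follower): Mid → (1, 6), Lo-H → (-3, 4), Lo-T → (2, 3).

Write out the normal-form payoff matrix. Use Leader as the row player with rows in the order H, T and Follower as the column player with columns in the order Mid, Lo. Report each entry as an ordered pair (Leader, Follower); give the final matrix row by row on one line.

          Mid       Lo
   H    (1,6)   (-3,4)
   T    (1,6)    (2,3)

H: (1,6) (-3,4) | T: (1,6) (2,3)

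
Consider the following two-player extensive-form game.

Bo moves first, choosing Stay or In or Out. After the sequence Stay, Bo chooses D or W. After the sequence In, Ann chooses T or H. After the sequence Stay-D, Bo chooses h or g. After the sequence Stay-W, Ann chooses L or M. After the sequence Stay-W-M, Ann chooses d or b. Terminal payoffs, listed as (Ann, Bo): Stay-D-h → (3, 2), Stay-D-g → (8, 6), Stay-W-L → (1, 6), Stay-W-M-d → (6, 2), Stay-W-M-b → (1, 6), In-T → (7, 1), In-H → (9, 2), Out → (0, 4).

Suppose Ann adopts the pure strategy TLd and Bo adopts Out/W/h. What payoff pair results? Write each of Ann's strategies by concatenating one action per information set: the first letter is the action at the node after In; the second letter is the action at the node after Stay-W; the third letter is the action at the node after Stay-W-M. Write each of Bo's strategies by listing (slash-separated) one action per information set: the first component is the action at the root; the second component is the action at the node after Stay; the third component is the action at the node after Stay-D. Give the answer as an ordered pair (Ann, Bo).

(0, 4)

Trace the play path from the root:
  Bo plays Out
→ terminal payoff (0, 4).
(Ann's choice at the node after In is never reached on this path, so it doesn't affect the outcome.)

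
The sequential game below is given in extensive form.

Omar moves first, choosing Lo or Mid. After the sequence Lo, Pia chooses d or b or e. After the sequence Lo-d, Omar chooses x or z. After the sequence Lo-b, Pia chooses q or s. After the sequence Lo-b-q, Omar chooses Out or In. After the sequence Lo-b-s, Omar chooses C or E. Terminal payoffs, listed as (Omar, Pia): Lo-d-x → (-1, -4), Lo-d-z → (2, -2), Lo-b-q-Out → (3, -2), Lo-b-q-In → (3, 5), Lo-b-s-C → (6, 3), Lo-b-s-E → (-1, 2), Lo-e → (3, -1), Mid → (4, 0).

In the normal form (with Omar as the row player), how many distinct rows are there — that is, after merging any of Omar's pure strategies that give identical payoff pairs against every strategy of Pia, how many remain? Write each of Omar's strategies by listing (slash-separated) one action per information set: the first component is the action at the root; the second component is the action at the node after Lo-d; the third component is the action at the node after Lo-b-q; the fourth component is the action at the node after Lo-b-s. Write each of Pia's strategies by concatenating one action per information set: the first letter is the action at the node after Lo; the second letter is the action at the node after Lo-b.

Omar has 16 pure strategies: Lo/x/Out/C, Lo/x/Out/E, Lo/x/In/C, Lo/x/In/E, Lo/z/Out/C, Lo/z/Out/E, Lo/z/In/C, Lo/z/In/E, Mid/x/Out/C, Mid/x/Out/E, Mid/x/In/C, Mid/x/In/E, Mid/z/Out/C, Mid/z/Out/E, Mid/z/In/C, Mid/z/In/E. Columns: dq, ds, bq, bs, eq, es.
{Lo/x/Out/C} → row (-1,-4) (-1,-4) (3,-2) (6,3) (3,-1) (3,-1)
{Lo/x/Out/E} → row (-1,-4) (-1,-4) (3,-2) (-1,2) (3,-1) (3,-1)
{Lo/x/In/C} → row (-1,-4) (-1,-4) (3,5) (6,3) (3,-1) (3,-1)
{Lo/x/In/E} → row (-1,-4) (-1,-4) (3,5) (-1,2) (3,-1) (3,-1)
{Lo/z/Out/C} → row (2,-2) (2,-2) (3,-2) (6,3) (3,-1) (3,-1)
{Lo/z/Out/E} → row (2,-2) (2,-2) (3,-2) (-1,2) (3,-1) (3,-1)
{Lo/z/In/C} → row (2,-2) (2,-2) (3,5) (6,3) (3,-1) (3,-1)
{Lo/z/In/E} → row (2,-2) (2,-2) (3,5) (-1,2) (3,-1) (3,-1)
{Mid/x/Out/C, Mid/x/Out/E, Mid/x/In/C, Mid/x/In/E, Mid/z/Out/C, Mid/z/Out/E, Mid/z/In/C, Mid/z/In/E} → row (4,0) (4,0) (4,0) (4,0) (4,0) (4,0)
That's 9 distinct rows out of 16 strategies.

9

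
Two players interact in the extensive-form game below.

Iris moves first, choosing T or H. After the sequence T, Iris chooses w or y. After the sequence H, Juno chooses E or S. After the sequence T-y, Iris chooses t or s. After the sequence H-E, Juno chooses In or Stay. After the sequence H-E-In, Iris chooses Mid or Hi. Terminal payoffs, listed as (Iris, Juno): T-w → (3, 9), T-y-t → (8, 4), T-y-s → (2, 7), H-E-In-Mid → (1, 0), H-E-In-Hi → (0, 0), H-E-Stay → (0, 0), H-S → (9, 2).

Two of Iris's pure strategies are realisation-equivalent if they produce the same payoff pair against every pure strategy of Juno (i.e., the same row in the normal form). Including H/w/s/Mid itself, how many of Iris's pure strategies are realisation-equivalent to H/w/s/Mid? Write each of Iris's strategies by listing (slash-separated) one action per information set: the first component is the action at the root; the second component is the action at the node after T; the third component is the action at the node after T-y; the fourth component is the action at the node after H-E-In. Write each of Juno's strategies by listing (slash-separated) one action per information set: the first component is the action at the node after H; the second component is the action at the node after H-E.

Row for H/w/s/Mid (columns E/In, E/Stay, S/In, S/Stay): (1,0) (0,0) (9,2) (9,2).
Under H/w/s/Mid, Iris's choice at the node after T and at the node after T-y can never be reached regardless of what Juno does, so varying those choices leaves every outcome unchanged.
Holding the reachable choices fixed and varying the unreachable ones freely already gives 2 × 2 = 4 equivalent strategies.
No other strategy reproduces this row, so those 4 are the full class: H/w/t/Mid, H/w/s/Mid, H/y/t/Mid, H/y/s/Mid.

4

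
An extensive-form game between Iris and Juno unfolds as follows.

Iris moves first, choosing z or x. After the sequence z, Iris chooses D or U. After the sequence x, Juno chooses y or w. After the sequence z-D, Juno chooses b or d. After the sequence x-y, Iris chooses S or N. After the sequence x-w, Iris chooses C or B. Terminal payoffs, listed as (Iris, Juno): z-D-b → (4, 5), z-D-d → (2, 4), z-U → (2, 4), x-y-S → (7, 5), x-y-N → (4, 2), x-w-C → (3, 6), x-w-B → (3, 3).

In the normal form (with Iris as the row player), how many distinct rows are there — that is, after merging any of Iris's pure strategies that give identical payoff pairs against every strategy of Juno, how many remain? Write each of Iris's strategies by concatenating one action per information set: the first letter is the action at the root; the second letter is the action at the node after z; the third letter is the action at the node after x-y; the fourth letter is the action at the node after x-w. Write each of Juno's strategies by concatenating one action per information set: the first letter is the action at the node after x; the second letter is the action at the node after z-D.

6

Iris has 16 pure strategies: zDSC, zDSB, zDNC, zDNB, zUSC, zUSB, zUNC, zUNB, xDSC, xDSB, xDNC, xDNB, xUSC, xUSB, xUNC, xUNB. Columns: yb, yd, wb, wd.
{zDSC, zDSB, zDNC, zDNB} → row (4,5) (2,4) (4,5) (2,4)
{zUSC, zUSB, zUNC, zUNB} → row (2,4) (2,4) (2,4) (2,4)
{xDSC, xUSC} → row (7,5) (7,5) (3,6) (3,6)
{xDSB, xUSB} → row (7,5) (7,5) (3,3) (3,3)
{xDNC, xUNC} → row (4,2) (4,2) (3,6) (3,6)
{xDNB, xUNB} → row (4,2) (4,2) (3,3) (3,3)
That's 6 distinct rows out of 16 strategies.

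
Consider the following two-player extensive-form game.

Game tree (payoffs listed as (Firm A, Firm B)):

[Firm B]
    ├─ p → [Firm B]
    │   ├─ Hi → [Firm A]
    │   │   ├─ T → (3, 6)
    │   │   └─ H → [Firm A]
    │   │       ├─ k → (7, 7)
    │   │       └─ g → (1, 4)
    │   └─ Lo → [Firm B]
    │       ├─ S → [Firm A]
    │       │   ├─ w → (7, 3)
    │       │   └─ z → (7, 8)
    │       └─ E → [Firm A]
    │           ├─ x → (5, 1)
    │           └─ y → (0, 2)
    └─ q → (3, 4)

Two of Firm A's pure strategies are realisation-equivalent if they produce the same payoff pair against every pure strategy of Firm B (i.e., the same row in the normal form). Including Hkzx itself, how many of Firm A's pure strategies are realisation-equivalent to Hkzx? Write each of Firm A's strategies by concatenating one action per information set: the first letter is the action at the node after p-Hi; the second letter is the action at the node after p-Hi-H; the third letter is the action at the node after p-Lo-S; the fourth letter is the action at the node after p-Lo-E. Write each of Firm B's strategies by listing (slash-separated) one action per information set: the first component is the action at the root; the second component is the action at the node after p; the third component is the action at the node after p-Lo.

Row for Hkzx (columns p/Hi/S, p/Hi/E, p/Lo/S, p/Lo/E, q/Hi/S, q/Hi/E, q/Lo/S, q/Lo/E): (7,7) (7,7) (7,8) (5,1) (3,4) (3,4) (3,4) (3,4).
Every one of Firm A's information sets is on the play path for some reply by Firm B when Firm A follows Hkzx.
Changing the action at any of them therefore changes at least one column, so only Hkzx itself gives this row.

1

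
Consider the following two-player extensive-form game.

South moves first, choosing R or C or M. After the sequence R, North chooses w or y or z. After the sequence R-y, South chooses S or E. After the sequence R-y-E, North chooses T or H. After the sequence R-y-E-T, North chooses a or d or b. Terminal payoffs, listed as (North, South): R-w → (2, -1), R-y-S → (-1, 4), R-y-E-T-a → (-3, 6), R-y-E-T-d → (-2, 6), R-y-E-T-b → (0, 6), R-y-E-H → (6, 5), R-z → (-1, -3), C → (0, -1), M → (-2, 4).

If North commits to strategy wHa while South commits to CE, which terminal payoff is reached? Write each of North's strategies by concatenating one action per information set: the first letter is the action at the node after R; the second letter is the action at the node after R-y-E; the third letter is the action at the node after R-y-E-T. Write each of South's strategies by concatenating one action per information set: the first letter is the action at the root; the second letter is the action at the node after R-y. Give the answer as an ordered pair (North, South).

(0, -1)

Trace the play path from the root:
  South plays C
→ terminal payoff (0, -1).
(North's choice at the node after R is never reached on this path, so it doesn't affect the outcome.)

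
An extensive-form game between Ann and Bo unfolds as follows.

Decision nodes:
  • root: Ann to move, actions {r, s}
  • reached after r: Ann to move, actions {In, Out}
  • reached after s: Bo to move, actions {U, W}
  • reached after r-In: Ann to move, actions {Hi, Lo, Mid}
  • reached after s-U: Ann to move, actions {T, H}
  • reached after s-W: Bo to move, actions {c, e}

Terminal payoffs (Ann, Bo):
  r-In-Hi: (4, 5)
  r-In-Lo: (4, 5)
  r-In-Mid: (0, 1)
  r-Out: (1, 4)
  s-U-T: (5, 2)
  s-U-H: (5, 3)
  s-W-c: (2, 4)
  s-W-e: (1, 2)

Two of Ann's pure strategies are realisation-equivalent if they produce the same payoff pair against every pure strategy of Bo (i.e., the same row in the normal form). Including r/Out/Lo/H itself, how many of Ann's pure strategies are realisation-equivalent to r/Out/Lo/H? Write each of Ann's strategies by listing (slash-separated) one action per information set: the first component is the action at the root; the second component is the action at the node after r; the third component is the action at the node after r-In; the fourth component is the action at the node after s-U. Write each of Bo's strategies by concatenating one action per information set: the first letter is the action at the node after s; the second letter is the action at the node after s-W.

Row for r/Out/Lo/H (columns Uc, Ue, Wc, We): (1,4) (1,4) (1,4) (1,4).
Under r/Out/Lo/H, Ann's choice at the node after r-In and at the node after s-U can never be reached regardless of what Bo does, so varying those choices leaves every outcome unchanged.
Holding the reachable choices fixed and varying the unreachable ones freely already gives 3 × 2 = 6 equivalent strategies.
No other strategy reproduces this row, so those 6 are the full class: r/Out/Hi/T, r/Out/Hi/H, r/Out/Lo/T, r/Out/Lo/H, r/Out/Mid/T, r/Out/Mid/H.

6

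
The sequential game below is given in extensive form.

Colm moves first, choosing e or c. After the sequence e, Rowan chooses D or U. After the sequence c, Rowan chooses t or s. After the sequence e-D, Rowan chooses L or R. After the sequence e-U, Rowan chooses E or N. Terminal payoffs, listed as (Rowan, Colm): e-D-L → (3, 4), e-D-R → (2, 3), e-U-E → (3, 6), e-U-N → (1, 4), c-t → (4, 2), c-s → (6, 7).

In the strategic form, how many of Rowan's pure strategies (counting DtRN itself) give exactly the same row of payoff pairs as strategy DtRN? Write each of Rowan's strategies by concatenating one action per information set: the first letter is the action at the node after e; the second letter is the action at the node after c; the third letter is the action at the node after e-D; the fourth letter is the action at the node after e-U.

2

Row for DtRN (columns e, c): (2,3) (4,2).
Under DtRN, Rowan's choice at the node after e-U can never be reached regardless of what Colm does, so varying those choices leaves every outcome unchanged.
Holding the reachable choices fixed and varying the unreachable one freely already gives 2 equivalent strategies.
No other strategy reproduces this row, so those 2 are the full class: DtRE, DtRN.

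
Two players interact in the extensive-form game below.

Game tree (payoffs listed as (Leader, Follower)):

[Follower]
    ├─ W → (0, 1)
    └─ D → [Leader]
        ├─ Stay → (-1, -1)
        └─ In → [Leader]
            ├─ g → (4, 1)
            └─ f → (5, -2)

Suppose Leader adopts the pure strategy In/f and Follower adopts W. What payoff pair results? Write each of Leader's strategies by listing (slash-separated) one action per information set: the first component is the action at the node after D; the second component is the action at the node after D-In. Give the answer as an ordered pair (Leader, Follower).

Trace the play path from the root:
  Follower plays W
→ terminal payoff (0, 1).
(Leader's choice at the node after D is never reached on this path, so it doesn't affect the outcome.)

(0, 1)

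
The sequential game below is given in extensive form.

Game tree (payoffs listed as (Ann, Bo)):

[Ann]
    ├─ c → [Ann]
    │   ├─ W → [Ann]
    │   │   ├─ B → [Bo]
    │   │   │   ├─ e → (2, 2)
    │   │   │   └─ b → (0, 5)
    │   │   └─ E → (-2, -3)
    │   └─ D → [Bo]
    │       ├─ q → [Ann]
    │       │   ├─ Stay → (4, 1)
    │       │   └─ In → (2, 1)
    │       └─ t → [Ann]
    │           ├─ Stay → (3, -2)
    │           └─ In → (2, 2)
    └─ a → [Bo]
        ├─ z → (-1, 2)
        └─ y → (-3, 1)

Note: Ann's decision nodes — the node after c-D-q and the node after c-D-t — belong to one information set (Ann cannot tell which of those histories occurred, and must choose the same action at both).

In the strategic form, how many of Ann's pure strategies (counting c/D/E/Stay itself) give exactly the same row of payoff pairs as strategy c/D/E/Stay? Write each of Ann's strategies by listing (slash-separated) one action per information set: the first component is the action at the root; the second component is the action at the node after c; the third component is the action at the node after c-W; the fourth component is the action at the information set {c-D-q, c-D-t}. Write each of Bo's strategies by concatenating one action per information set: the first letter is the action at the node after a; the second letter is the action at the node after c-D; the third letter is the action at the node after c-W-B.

Row for c/D/E/Stay (columns zqe, zqb, zte, ztb, yqe, yqb, yte, ytb): (4,1) (4,1) (3,-2) (3,-2) (4,1) (4,1) (3,-2) (3,-2).
Under c/D/E/Stay, Ann's choice at the node after c-W can never be reached regardless of what Bo does, so varying those choices leaves every outcome unchanged.
Holding the reachable choices fixed and varying the unreachable one freely already gives 2 equivalent strategies.
No other strategy reproduces this row, so those 2 are the full class: c/D/B/Stay, c/D/E/Stay.

2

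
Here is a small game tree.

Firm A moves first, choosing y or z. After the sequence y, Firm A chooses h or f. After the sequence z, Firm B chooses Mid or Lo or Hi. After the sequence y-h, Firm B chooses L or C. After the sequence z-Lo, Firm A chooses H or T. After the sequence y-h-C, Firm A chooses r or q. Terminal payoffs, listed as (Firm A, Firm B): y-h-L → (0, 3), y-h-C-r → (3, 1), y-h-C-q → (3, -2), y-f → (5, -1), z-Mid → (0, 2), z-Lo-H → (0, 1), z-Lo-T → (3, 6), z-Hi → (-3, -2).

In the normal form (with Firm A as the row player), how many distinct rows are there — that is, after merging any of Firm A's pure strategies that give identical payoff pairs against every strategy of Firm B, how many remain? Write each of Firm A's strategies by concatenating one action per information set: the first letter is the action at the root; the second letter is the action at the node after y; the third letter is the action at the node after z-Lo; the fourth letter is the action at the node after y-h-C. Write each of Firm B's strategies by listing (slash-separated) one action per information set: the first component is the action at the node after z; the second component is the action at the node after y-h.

Firm A has 16 pure strategies: yhHr, yhHq, yhTr, yhTq, yfHr, yfHq, yfTr, yfTq, zhHr, zhHq, zhTr, zhTq, zfHr, zfHq, zfTr, zfTq. Columns: Mid/L, Mid/C, Lo/L, Lo/C, Hi/L, Hi/C.
{yhHr, yhTr} → row (0,3) (3,1) (0,3) (3,1) (0,3) (3,1)
{yhHq, yhTq} → row (0,3) (3,-2) (0,3) (3,-2) (0,3) (3,-2)
{yfHr, yfHq, yfTr, yfTq} → row (5,-1) (5,-1) (5,-1) (5,-1) (5,-1) (5,-1)
{zhHr, zhHq, zfHr, zfHq} → row (0,2) (0,2) (0,1) (0,1) (-3,-2) (-3,-2)
{zhTr, zhTq, zfTr, zfTq} → row (0,2) (0,2) (3,6) (3,6) (-3,-2) (-3,-2)
That's 5 distinct rows out of 16 strategies.

5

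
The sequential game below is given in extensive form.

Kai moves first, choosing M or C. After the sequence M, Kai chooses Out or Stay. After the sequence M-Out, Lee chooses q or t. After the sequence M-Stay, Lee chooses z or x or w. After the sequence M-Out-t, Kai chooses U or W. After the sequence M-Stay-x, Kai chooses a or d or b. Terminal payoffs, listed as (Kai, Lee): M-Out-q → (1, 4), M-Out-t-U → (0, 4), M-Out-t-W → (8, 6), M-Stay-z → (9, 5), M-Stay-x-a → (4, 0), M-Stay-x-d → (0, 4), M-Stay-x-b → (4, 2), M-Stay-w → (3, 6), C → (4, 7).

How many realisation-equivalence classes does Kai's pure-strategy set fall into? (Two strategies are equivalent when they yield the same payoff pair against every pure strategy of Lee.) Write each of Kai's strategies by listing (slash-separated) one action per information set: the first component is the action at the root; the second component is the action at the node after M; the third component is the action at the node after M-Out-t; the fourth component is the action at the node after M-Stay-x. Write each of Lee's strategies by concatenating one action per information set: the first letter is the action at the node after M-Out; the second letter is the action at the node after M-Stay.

6

Kai has 24 pure strategies: M/Out/U/a, M/Out/U/d, M/Out/U/b, M/Out/W/a, M/Out/W/d, M/Out/W/b, M/Stay/U/a, M/Stay/U/d, M/Stay/U/b, M/Stay/W/a, M/Stay/W/d, M/Stay/W/b, C/Out/U/a, C/Out/U/d, C/Out/U/b, C/Out/W/a, C/Out/W/d, C/Out/W/b, C/Stay/U/a, C/Stay/U/d, C/Stay/U/b, C/Stay/W/a, C/Stay/W/d, C/Stay/W/b. Columns: qz, qx, qw, tz, tx, tw.
{M/Out/U/a, M/Out/U/d, M/Out/U/b} → row (1,4) (1,4) (1,4) (0,4) (0,4) (0,4)
{M/Out/W/a, M/Out/W/d, M/Out/W/b} → row (1,4) (1,4) (1,4) (8,6) (8,6) (8,6)
{M/Stay/U/a, M/Stay/W/a} → row (9,5) (4,0) (3,6) (9,5) (4,0) (3,6)
{M/Stay/U/d, M/Stay/W/d} → row (9,5) (0,4) (3,6) (9,5) (0,4) (3,6)
{M/Stay/U/b, M/Stay/W/b} → row (9,5) (4,2) (3,6) (9,5) (4,2) (3,6)
{C/Out/U/a, C/Out/U/d, C/Out/U/b, C/Out/W/a, C/Out/W/d, C/Out/W/b, C/Stay/U/a, C/Stay/U/d, C/Stay/U/b, C/Stay/W/a, C/Stay/W/d, C/Stay/W/b} → row (4,7) (4,7) (4,7) (4,7) (4,7) (4,7)
That's 6 distinct rows out of 24 strategies.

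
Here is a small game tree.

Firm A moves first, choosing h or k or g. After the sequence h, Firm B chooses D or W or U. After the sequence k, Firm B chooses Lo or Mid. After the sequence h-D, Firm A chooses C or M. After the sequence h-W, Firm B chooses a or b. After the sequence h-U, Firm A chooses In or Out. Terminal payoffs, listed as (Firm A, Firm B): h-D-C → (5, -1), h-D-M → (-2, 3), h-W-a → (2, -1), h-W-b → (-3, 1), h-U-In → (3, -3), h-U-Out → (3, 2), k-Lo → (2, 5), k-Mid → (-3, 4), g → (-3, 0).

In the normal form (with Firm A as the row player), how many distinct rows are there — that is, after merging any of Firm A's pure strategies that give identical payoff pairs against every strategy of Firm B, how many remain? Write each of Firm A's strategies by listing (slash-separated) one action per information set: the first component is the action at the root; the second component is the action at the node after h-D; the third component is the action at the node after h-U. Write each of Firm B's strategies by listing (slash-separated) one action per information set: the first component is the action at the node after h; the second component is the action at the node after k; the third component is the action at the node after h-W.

Firm A has 12 pure strategies: h/C/In, h/C/Out, h/M/In, h/M/Out, k/C/In, k/C/Out, k/M/In, k/M/Out, g/C/In, g/C/Out, g/M/In, g/M/Out. Columns: D/Lo/a, D/Lo/b, D/Mid/a, D/Mid/b, W/Lo/a, W/Lo/b, W/Mid/a, W/Mid/b, U/Lo/a, U/Lo/b, U/Mid/a, U/Mid/b.
{h/C/In} → row (5,-1) (5,-1) (5,-1) (5,-1) (2,-1) (-3,1) (2,-1) (-3,1) (3,-3) (3,-3) (3,-3) (3,-3)
{h/C/Out} → row (5,-1) (5,-1) (5,-1) (5,-1) (2,-1) (-3,1) (2,-1) (-3,1) (3,2) (3,2) (3,2) (3,2)
{h/M/In} → row (-2,3) (-2,3) (-2,3) (-2,3) (2,-1) (-3,1) (2,-1) (-3,1) (3,-3) (3,-3) (3,-3) (3,-3)
{h/M/Out} → row (-2,3) (-2,3) (-2,3) (-2,3) (2,-1) (-3,1) (2,-1) (-3,1) (3,2) (3,2) (3,2) (3,2)
{k/C/In, k/C/Out, k/M/In, k/M/Out} → row (2,5) (2,5) (-3,4) (-3,4) (2,5) (2,5) (-3,4) (-3,4) (2,5) (2,5) (-3,4) (-3,4)
{g/C/In, g/C/Out, g/M/In, g/M/Out} → row (-3,0) (-3,0) (-3,0) (-3,0) (-3,0) (-3,0) (-3,0) (-3,0) (-3,0) (-3,0) (-3,0) (-3,0)
That's 6 distinct rows out of 12 strategies.

6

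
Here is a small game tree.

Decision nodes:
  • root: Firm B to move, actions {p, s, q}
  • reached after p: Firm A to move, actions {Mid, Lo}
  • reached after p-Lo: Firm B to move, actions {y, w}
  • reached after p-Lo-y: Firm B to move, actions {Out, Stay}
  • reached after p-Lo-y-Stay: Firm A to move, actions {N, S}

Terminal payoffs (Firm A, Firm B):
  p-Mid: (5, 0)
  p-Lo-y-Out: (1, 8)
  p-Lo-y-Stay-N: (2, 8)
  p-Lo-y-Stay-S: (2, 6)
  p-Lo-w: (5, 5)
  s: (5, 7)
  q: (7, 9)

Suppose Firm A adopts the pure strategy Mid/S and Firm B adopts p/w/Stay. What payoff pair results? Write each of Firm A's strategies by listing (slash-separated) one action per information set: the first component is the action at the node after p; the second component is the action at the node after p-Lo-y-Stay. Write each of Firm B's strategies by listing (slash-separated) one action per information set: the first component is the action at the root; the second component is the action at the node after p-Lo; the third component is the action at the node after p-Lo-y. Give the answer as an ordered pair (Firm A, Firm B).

Trace the play path from the root:
  Firm B plays p
  Firm A plays Mid at [p]
→ terminal payoff (5, 0).
(Firm A's choice at the node after p-Lo-y-Stay is never reached on this path, so it doesn't affect the outcome.)

(5, 0)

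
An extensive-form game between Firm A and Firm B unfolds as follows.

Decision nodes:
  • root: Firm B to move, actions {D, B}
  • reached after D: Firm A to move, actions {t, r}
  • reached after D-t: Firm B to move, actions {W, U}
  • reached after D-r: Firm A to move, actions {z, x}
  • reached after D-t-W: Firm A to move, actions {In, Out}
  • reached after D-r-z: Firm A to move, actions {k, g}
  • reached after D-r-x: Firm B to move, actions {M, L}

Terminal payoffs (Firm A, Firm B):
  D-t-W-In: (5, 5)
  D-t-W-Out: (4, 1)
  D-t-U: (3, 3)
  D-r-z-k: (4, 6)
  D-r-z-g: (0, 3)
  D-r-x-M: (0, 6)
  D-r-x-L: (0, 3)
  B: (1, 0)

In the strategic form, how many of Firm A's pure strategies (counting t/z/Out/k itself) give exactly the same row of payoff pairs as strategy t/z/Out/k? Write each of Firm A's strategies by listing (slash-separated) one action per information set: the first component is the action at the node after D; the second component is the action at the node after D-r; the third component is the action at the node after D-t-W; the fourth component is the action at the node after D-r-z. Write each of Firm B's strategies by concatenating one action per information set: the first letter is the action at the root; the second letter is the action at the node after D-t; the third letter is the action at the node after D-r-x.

Row for t/z/Out/k (columns DWM, DWL, DUM, DUL, BWM, BWL, BUM, BUL): (4,1) (4,1) (3,3) (3,3) (1,0) (1,0) (1,0) (1,0).
Under t/z/Out/k, Firm A's choice at the node after D-r and at the node after D-r-z can never be reached regardless of what Firm B does, so varying those choices leaves every outcome unchanged.
Holding the reachable choices fixed and varying the unreachable ones freely already gives 2 × 2 = 4 equivalent strategies.
No other strategy reproduces this row, so those 4 are the full class: t/z/Out/k, t/z/Out/g, t/x/Out/k, t/x/Out/g.

4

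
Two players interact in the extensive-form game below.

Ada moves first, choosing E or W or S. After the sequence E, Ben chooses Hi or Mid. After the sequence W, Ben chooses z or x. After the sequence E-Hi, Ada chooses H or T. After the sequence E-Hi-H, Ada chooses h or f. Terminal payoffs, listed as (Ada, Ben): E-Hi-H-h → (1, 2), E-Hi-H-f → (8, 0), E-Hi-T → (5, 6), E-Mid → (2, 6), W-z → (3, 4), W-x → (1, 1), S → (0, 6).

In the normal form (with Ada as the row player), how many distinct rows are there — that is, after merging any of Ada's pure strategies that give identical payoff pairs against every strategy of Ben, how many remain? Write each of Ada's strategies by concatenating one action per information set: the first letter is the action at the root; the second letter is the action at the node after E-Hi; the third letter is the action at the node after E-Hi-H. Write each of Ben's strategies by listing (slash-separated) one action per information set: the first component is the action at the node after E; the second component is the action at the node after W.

5

Ada has 12 pure strategies: EHh, EHf, ETh, ETf, WHh, WHf, WTh, WTf, SHh, SHf, STh, STf. Columns: Hi/z, Hi/x, Mid/z, Mid/x.
{EHh} → row (1,2) (1,2) (2,6) (2,6)
{EHf} → row (8,0) (8,0) (2,6) (2,6)
{ETh, ETf} → row (5,6) (5,6) (2,6) (2,6)
{WHh, WHf, WTh, WTf} → row (3,4) (1,1) (3,4) (1,1)
{SHh, SHf, STh, STf} → row (0,6) (0,6) (0,6) (0,6)
That's 5 distinct rows out of 12 strategies.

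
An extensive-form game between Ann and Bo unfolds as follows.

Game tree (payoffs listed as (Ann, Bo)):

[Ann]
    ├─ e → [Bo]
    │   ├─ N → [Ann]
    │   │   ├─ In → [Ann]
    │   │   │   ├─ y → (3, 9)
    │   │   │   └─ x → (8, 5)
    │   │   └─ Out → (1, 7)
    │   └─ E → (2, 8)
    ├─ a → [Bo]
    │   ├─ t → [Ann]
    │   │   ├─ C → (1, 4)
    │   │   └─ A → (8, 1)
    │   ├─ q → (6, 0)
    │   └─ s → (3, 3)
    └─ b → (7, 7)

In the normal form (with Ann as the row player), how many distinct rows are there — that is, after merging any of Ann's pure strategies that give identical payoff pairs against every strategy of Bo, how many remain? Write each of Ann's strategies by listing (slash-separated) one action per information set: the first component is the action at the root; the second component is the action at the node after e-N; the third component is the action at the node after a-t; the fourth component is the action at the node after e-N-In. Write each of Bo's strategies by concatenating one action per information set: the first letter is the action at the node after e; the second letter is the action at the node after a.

Ann has 24 pure strategies: e/In/C/y, e/In/C/x, e/In/A/y, e/In/A/x, e/Out/C/y, e/Out/C/x, e/Out/A/y, e/Out/A/x, a/In/C/y, a/In/C/x, a/In/A/y, a/In/A/x, a/Out/C/y, a/Out/C/x, a/Out/A/y, a/Out/A/x, b/In/C/y, b/In/C/x, b/In/A/y, b/In/A/x, b/Out/C/y, b/Out/C/x, b/Out/A/y, b/Out/A/x. Columns: Nt, Nq, Ns, Et, Eq, Es.
{e/In/C/y, e/In/A/y} → row (3,9) (3,9) (3,9) (2,8) (2,8) (2,8)
{e/In/C/x, e/In/A/x} → row (8,5) (8,5) (8,5) (2,8) (2,8) (2,8)
{e/Out/C/y, e/Out/C/x, e/Out/A/y, e/Out/A/x} → row (1,7) (1,7) (1,7) (2,8) (2,8) (2,8)
{a/In/C/y, a/In/C/x, a/Out/C/y, a/Out/C/x} → row (1,4) (6,0) (3,3) (1,4) (6,0) (3,3)
{a/In/A/y, a/In/A/x, a/Out/A/y, a/Out/A/x} → row (8,1) (6,0) (3,3) (8,1) (6,0) (3,3)
{b/In/C/y, b/In/C/x, b/In/A/y, b/In/A/x, b/Out/C/y, b/Out/C/x, b/Out/A/y, b/Out/A/x} → row (7,7) (7,7) (7,7) (7,7) (7,7) (7,7)
That's 6 distinct rows out of 24 strategies.

6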